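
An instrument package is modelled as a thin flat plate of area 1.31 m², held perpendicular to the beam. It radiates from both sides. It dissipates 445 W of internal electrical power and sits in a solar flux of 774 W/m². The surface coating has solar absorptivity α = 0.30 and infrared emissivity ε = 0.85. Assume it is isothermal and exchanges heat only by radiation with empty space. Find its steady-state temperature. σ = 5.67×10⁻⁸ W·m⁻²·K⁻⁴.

T ≈ 278 K

At steady state, absorbed solar power + internal power = radiated power.
Absorbed: α·S·A_cross = 0.30·774·1.310 = 304.2 W (cross-section A).
Total input = 304.2 + 445 = 749.2 W.
Radiated: εσ·A_surf·T⁴ with A_surf = 2A = 2.620 m².
T⁴ = 749.2/(0.85·5.67×10⁻⁸·2.620) = 5.933×10⁹ K⁴.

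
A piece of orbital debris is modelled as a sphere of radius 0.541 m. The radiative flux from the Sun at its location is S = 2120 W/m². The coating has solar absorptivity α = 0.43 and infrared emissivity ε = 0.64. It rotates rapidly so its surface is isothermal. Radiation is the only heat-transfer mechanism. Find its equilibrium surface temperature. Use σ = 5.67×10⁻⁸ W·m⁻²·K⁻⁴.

At equilibrium, absorbed power = emitted power.
Absorbing cross-section = πr² = 0.9195 m²; emitting surface = 4πr² = 3.678 m² (ratio 4).
αS·A_cross = εσ·A_surf·T⁴  ⇒  T⁴ = αS/(ε·4σ).
T⁴ = 0.430·2120/(0.64·4·5.67×10⁻⁸) = 6.280×10⁹ K⁴.
T = (6.280×10⁹)^(1/4).

T ≈ 282 K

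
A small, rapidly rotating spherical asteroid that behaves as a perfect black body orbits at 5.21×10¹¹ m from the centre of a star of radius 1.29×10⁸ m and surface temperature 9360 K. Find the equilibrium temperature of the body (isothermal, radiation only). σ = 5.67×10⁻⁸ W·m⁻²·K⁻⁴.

The star's surface emits σT_*⁴; at distance d the flux is S = σT_*⁴(R_*/d)².
S = 5.67×10⁻⁸·(9360)⁴·(1.29×10⁸/5.21×10¹¹)² = 26.68 W/m².
For an isothermal sphere T⁴ = (1−a)S/(4σ) = 1.176×10⁸ K⁴.

T ≈ 104 K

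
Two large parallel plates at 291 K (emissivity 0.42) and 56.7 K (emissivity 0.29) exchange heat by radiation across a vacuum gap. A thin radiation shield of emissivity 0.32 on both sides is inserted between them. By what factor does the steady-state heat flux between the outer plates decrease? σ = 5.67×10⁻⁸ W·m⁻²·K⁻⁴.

Without shield: q₀ = σΔ(T⁴)/(1/ε₁+1/ε₂−1) with denominator 4.829.
With shield the two gaps are in series; the resistances add: (1/ε₁+1/ε_s−1)+(1/ε_s+1/ε₂−1) = 4.506+5.573 = 10.08.
Heat-flux ratio q₀/q = 10.08/4.829.

factor ≈ 2.09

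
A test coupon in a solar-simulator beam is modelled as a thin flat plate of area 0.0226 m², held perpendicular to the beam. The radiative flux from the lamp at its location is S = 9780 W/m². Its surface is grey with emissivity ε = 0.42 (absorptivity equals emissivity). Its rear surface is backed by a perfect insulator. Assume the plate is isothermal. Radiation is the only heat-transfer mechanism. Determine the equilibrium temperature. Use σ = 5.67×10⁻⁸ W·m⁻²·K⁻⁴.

At equilibrium, absorbed power = emitted power.
Absorbing cross-section = A = 0.02260 m²; emitting surface = A = 0.02260 m² (ratio 1).
εS·A_cross = εσ·A_surf·T⁴  ⇒  T⁴ = S/(1σ)   (ε cancels).
T⁴ = 9780/(1·5.67×10⁻⁸) = 1.725×10¹¹ K⁴.
T = (1.725×10¹¹)^(1/4).

T ≈ 644 K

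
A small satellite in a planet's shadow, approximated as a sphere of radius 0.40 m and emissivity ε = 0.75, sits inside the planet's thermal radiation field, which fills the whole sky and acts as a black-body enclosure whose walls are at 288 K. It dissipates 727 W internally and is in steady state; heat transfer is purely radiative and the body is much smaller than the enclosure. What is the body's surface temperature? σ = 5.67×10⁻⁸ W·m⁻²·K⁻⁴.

T ≈ 352 K

For a small grey body in a large enclosure, net radiated power = εσA(T⁴ − T_w⁴).
Steady state: P = εσA(T⁴ − T_w⁴) with A = 4πr² = 2.011 m².
T⁴ = P/(εσA) + T_w⁴ = 727/(0.75·5.67×10⁻⁸·2.011) + (288)⁴
    = 8.503×10⁹ + 6.880×10⁹ = 1.538×10¹⁰ K⁴.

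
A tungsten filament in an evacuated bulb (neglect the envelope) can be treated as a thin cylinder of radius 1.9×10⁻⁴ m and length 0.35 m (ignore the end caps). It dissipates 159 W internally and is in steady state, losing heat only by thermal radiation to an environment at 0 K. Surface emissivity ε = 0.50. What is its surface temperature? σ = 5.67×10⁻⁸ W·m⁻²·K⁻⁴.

T ≈ 1910 K

Steady state: internal power = radiated power, P = εσA T⁴.
Radiating area A = 2πrL = 4.178×10⁻⁴ m².
T⁴ = P/(εσA) = 159/(0.50·5.67×10⁻⁸·4.178×10⁻⁴) = 1.342×10¹³ K⁴.
T = (1.342×10¹³)^(1/4).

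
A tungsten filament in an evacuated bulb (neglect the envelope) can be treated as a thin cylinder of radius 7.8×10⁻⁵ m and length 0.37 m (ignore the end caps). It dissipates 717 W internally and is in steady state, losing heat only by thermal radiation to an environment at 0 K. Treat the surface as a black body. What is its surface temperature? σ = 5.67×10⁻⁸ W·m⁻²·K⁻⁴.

Steady state: internal power = radiated power, P = εσA T⁴.
Radiating area A = 2πrL = 1.813×10⁻⁴ m².
T⁴ = P/(εσA) = 717/(1.0·5.67×10⁻⁸·1.813×10⁻⁴) = 6.974×10¹³ K⁴.
T = (6.974×10¹³)^(1/4).

T ≈ 2890 K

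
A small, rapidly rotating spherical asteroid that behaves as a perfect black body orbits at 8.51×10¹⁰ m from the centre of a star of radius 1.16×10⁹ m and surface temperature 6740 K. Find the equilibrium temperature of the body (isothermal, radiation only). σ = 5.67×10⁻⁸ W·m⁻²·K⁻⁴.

T ≈ 556 K

The star's surface emits σT_*⁴; at distance d the flux is S = σT_*⁴(R_*/d)².
S = 5.67×10⁻⁸·(6740)⁴·(1.16×10⁹/8.51×10¹⁰)² = 21740 W/m².
For an isothermal sphere T⁴ = (1−a)S/(4σ) = 9.586×10¹⁰ K⁴.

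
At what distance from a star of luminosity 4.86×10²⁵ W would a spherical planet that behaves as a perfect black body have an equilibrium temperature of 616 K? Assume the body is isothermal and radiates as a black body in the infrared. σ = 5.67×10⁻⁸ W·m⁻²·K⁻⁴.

For an isothermal black-emitting sphere, (1−a)S·πr² = σ·4πr²·T⁴ ⇒ S = 4σT⁴/(1−a).
S = 4·5.67×10⁻⁸·(616)⁴/1.00 = 32660 W/m².
Flux falls as S = L/(4πd²), so d = √(L/(4πS)) = √(4.86×10²⁵/(4π·32660)).

d ≈ 1.09×10¹⁰ m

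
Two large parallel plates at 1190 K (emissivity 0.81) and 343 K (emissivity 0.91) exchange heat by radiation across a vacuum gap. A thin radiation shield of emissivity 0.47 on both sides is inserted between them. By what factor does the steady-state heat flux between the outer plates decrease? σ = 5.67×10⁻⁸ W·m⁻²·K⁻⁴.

Without shield: q₀ = σΔ(T⁴)/(1/ε₁+1/ε₂−1) with denominator 1.333.
With shield the two gaps are in series; the resistances add: (1/ε₁+1/ε_s−1)+(1/ε_s+1/ε₂−1) = 2.362+2.227 = 4.589.
Heat-flux ratio q₀/q = 4.589/1.333.

factor ≈ 3.44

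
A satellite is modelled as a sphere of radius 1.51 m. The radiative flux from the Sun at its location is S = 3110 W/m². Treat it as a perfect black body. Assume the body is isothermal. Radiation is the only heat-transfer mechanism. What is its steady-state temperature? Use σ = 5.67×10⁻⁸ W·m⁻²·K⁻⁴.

T ≈ 342 K

At equilibrium, absorbed power = emitted power.
Absorbing cross-section = πr² = 7.163 m²; emitting surface = 4πr² = 28.65 m² (ratio 4).
S·A_cross = εσ·A_surf·T⁴  ⇒  T⁴ = S/(4σ).
T⁴ = 1.00·3110/(4·5.67×10⁻⁸) = 1.371×10¹⁰ K⁴.
T = (1.371×10¹⁰)^(1/4).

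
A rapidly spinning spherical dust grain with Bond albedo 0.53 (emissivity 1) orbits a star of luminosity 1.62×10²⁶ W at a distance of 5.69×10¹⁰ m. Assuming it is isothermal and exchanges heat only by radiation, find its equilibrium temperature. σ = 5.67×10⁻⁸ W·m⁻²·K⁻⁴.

First find the stellar flux at distance d: S = L/(4πd²) = 1.62×10²⁶/(4π·(5.69×10¹⁰)²) = 3982 W/m².
For an isothermal sphere, absorbed (1−a)S·πr² = emitted σ·4πr²·T⁴, so T⁴ = (1−a)S/(4σ).
T⁴ = 0.470·3982/(4·5.67×10⁻⁸) = 8.252×10⁹ K⁴.

T ≈ 301 K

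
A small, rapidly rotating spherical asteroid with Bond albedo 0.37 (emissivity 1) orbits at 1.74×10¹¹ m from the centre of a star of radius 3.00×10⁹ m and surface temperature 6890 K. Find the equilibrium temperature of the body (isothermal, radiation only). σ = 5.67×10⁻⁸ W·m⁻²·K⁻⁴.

T ≈ 570 K

The star's surface emits σT_*⁴; at distance d the flux is S = σT_*⁴(R_*/d)².
S = 5.67×10⁻⁸·(6890)⁴·(3.00×10⁹/1.74×10¹¹)² = 37980 W/m².
For an isothermal sphere T⁴ = (1−a)S/(4σ) = 1.055×10¹¹ K⁴.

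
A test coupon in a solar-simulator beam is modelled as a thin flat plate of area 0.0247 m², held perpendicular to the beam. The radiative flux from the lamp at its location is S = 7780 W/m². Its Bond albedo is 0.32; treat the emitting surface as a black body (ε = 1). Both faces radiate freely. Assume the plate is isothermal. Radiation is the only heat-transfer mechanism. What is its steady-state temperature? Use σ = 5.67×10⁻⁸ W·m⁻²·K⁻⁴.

At equilibrium, absorbed power = emitted power.
Absorbing cross-section = A = 0.02470 m²; emitting surface = 2A = 0.04940 m² (ratio 2).
(1−a)S·A_cross = εσ·A_surf·T⁴  ⇒  T⁴ = (1−a)S/(2σ).
T⁴ = 0.680·7780/(2·5.67×10⁻⁸) = 4.665×10¹⁰ K⁴.
T = (4.665×10¹⁰)^(1/4).

T ≈ 465 K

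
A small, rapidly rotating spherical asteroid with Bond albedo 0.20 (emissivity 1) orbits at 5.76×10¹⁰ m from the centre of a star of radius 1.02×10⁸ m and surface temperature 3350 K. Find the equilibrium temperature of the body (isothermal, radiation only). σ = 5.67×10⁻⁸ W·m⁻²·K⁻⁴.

The star's surface emits σT_*⁴; at distance d the flux is S = σT_*⁴(R_*/d)².
S = 5.67×10⁻⁸·(3350)⁴·(1.02×10⁸/5.76×10¹⁰)² = 22.39 W/m².
For an isothermal sphere T⁴ = (1−a)S/(4σ) = 7.899×10⁷ K⁴.

T ≈ 94.3 K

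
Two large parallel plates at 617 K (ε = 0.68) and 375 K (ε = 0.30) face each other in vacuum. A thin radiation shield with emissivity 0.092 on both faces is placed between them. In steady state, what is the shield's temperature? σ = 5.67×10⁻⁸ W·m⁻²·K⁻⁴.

In steady state the net flux on the hot side equals that on the cold side.
σ(T₁⁴−T_s⁴)/D₁ = σ(T_s⁴−T₂⁴)/D₂, with D₁ = 1/ε₁+1/ε_s−1 = 11.34, D₂ = 1/ε_s+1/ε₂−1 = 13.20.
Solve for T_s⁴: T_s⁴ = (D₂·T₁⁴ + D₁·T₂⁴)/(D₁+D₂) = 8.710×10¹⁰ K⁴.

T_s ≈ 543 K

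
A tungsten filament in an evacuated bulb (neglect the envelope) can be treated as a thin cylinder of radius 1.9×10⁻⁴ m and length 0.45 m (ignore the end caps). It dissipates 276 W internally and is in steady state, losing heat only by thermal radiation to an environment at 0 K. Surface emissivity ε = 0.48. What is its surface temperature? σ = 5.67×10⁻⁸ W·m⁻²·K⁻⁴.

T ≈ 2080 K

Steady state: internal power = radiated power, P = εσA T⁴.
Radiating area A = 2πrL = 5.372×10⁻⁴ m².
T⁴ = P/(εσA) = 276/(0.48·5.67×10⁻⁸·5.372×10⁻⁴) = 1.888×10¹³ K⁴.
T = (1.888×10¹³)^(1/4).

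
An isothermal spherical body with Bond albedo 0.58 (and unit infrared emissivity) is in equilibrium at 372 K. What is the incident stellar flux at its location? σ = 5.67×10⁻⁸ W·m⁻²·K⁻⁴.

(1−a)S·πr² = σ·4πr²·T⁴ ⇒ S = 4σT⁴/(1−a).
S = 4·5.67×10⁻⁸·1.915×10¹⁰/0.420.

S ≈ 10300 W/m²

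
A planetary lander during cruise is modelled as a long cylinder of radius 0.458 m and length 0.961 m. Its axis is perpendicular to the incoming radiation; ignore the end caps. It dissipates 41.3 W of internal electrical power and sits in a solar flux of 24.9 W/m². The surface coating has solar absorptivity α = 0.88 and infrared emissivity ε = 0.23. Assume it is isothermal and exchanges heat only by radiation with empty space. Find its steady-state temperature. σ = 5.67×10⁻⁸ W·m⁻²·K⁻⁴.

At steady state, absorbed solar power + internal power = radiated power.
Absorbed: α·S·A_cross = 0.88·24.9·0.8803 = 19.29 W (cross-section 2rL).
Total input = 19.29 + 41.3 = 60.59 W.
Radiated: εσ·A_surf·T⁴ with A_surf = 2πrL = 2.765 m².
T⁴ = 60.59/(0.23·5.67×10⁻⁸·2.765) = 1.680×10⁹ K⁴.

T ≈ 202 K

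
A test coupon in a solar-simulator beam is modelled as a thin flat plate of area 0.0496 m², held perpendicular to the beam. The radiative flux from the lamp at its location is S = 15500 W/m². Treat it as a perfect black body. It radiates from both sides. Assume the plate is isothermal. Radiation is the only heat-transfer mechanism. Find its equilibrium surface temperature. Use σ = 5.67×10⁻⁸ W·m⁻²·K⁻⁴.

T ≈ 608 K

At equilibrium, absorbed power = emitted power.
Absorbing cross-section = A = 0.04960 m²; emitting surface = 2A = 0.09920 m² (ratio 2).
S·A_cross = εσ·A_surf·T⁴  ⇒  T⁴ = S/(2σ).
T⁴ = 1.00·15500/(2·5.67×10⁻⁸) = 1.367×10¹¹ K⁴.
T = (1.367×10¹¹)^(1/4).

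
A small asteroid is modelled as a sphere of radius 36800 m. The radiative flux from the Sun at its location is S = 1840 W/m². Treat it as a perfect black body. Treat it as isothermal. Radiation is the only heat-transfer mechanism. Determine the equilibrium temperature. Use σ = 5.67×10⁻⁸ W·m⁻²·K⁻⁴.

At equilibrium, absorbed power = emitted power.
Absorbing cross-section = πr² = 4.254×10⁹ m²; emitting surface = 4πr² = 1.702×10¹⁰ m² (ratio 4).
S·A_cross = εσ·A_surf·T⁴  ⇒  T⁴ = S/(4σ).
T⁴ = 1.00·1840/(4·5.67×10⁻⁸) = 8.113×10⁹ K⁴.
T = (8.113×10⁹)^(1/4).

T ≈ 300 K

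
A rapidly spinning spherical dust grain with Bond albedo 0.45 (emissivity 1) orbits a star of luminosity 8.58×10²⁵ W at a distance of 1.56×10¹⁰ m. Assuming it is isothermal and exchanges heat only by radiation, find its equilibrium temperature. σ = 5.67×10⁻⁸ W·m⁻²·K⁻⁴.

First find the stellar flux at distance d: S = L/(4πd²) = 8.58×10²⁵/(4π·(1.56×10¹⁰)²) = 28060 W/m².
For an isothermal sphere, absorbed (1−a)S·πr² = emitted σ·4πr²·T⁴, so T⁴ = (1−a)S/(4σ).
T⁴ = 0.550·28060/(4·5.67×10⁻⁸) = 6.804×10¹⁰ K⁴.

T ≈ 511 K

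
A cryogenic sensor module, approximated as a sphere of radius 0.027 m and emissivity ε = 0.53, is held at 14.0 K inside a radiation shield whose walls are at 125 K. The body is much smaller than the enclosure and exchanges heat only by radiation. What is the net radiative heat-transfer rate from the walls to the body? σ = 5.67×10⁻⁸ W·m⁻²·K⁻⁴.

P_net ≈ 0.0672 W

For a small grey body in a large enclosure: P_net = εσA(T_body⁴ − T_wall⁴).
A = 4πr² = 0.009161 m²; T_body⁴ − T_wall⁴ = 38420 − 2.441×10⁸ = -2.441×10⁸ K⁴.
|P_net| = 0.53·5.67×10⁻⁸·0.009161·2.441×10⁸.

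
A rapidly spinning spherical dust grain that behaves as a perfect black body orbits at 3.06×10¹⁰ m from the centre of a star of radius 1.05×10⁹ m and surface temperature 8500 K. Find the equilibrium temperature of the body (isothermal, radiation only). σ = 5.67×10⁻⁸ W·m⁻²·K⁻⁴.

T ≈ 1110 K

The star's surface emits σT_*⁴; at distance d the flux is S = σT_*⁴(R_*/d)².
S = 5.67×10⁻⁸·(8500)⁴·(1.05×10⁹/3.06×10¹⁰)² = 3.485×10⁵ W/m².
For an isothermal sphere T⁴ = (1−a)S/(4σ) = 1.537×10¹² K⁴.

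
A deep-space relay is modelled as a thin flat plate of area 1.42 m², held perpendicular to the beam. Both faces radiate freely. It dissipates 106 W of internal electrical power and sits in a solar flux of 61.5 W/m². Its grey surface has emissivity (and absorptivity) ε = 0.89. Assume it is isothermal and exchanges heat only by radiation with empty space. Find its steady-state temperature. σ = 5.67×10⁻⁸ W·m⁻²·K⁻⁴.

At steady state, absorbed solar power + internal power = radiated power.
Absorbed: α·S·A_cross = 0.89·61.5·1.420 = 77.72 W (cross-section A).
Total input = 77.72 + 106 = 183.7 W.
Radiated: εσ·A_surf·T⁴ with A_surf = 2A = 2.840 m².
T⁴ = 183.7/(0.89·5.67×10⁻⁸·2.840) = 1.282×10⁹ K⁴.

T ≈ 189 K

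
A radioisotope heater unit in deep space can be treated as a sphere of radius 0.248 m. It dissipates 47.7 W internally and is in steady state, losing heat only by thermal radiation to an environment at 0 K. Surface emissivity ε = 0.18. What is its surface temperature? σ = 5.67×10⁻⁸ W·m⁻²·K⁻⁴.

T ≈ 279 K

Steady state: internal power = radiated power, P = εσA T⁴.
Radiating area A = 4πr² = 0.7729 m².
T⁴ = P/(εσA) = 47.7/(0.18·5.67×10⁻⁸·0.7729) = 6.047×10⁹ K⁴.
T = (6.047×10⁹)^(1/4).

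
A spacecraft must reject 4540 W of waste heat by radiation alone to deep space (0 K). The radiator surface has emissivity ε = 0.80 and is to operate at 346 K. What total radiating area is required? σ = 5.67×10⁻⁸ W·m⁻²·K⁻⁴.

A ≈ 6.98 m²

P = εσA T⁴ ⇒ A = P/(εσT⁴).
T⁴ = 1.433×10¹⁰ K⁴.
A = 4540/(0.80 × 5.67×10⁻⁸ × 1.433×10¹⁰).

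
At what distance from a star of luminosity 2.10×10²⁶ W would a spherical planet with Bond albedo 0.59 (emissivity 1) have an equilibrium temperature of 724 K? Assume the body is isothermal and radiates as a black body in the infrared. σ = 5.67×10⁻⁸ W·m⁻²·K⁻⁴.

For an isothermal black-emitting sphere, (1−a)S·πr² = σ·4πr²·T⁴ ⇒ S = 4σT⁴/(1−a).
S = 4·5.67×10⁻⁸·(724)⁴/0.410 = 1.520×10⁵ W/m².
Flux falls as S = L/(4πd²), so d = √(L/(4πS)) = √(2.10×10²⁶/(4π·1.520×10⁵)).

d ≈ 1.05×10¹⁰ m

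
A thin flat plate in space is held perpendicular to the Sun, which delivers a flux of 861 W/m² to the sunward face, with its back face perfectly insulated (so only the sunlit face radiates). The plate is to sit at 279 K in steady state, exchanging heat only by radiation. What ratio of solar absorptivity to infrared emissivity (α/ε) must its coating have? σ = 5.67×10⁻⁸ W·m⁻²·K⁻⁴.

α/ε ≈ 0.399

Balance: αS·A = εσ·1A·T⁴ ⇒ α/ε = σT⁴/S.
α/ε = 5.67×10⁻⁸·(279)⁴/861 = 5.67×10⁻⁸·6.059×10⁹/861.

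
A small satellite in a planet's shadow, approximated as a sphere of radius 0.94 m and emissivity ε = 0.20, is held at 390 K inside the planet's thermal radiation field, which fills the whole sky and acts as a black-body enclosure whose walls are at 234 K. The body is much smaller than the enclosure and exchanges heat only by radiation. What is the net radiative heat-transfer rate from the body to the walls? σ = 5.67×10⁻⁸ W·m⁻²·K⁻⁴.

For a small grey body in a large enclosure: P_net = εσA(T_body⁴ − T_wall⁴).
A = 4πr² = 11.10 m²; T_body⁴ − T_wall⁴ = 2.313×10¹⁰ − 2.998×10⁹ = 2.014×10¹⁰ K⁴.
|P_net| = 0.20·5.67×10⁻⁸·11.10·2.014×10¹⁰.

P_net ≈ 2540 W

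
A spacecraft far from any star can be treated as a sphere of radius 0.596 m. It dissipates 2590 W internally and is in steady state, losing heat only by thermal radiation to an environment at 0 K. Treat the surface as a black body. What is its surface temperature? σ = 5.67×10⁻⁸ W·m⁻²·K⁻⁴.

T ≈ 318 K

Steady state: internal power = radiated power, P = εσA T⁴.
Radiating area A = 4πr² = 4.464 m².
T⁴ = P/(εσA) = 2590/(1.0·5.67×10⁻⁸·4.464) = 1.023×10¹⁰ K⁴.
T = (1.023×10¹⁰)^(1/4).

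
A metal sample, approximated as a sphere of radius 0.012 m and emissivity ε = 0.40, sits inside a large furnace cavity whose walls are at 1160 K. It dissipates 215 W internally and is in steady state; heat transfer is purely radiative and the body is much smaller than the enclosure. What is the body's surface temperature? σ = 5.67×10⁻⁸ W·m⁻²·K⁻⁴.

T ≈ 1630 K

For a small grey body in a large enclosure, net radiated power = εσA(T⁴ − T_w⁴).
Steady state: P = εσA(T⁴ − T_w⁴) with A = 4πr² = 0.001810 m².
T⁴ = P/(εσA) + T_w⁴ = 215/(0.40·5.67×10⁻⁸·0.001810) + (1160)⁴
    = 5.239×10¹² + 1.811×10¹² = 7.049×10¹² K⁴.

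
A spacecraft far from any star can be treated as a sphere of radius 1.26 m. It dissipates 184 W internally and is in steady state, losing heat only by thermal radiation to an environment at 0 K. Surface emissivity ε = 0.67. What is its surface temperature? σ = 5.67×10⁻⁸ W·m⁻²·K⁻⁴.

T ≈ 125 K

Steady state: internal power = radiated power, P = εσA T⁴.
Radiating area A = 4πr² = 19.95 m².
T⁴ = P/(εσA) = 184/(0.67·5.67×10⁻⁸·19.95) = 2.428×10⁸ K⁴.
T = (2.428×10⁸)^(1/4).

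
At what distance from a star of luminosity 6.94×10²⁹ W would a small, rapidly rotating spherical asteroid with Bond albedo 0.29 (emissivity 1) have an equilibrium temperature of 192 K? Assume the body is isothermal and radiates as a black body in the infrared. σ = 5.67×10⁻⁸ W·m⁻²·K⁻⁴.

For an isothermal black-emitting sphere, (1−a)S·πr² = σ·4πr²·T⁴ ⇒ S = 4σT⁴/(1−a).
S = 4·5.67×10⁻⁸·(192)⁴/0.710 = 434.1 W/m².
Flux falls as S = L/(4πd²), so d = √(L/(4πS)) = √(6.94×10²⁹/(4π·434.1)).

d ≈ 1.13×10¹³ m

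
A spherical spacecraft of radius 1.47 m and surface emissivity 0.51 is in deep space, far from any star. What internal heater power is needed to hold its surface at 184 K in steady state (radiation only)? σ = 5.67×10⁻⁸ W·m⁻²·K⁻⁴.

P = εσ·4πr²·T⁴.
4πr² = 27.15 m²; T⁴ = 1.146×10⁹ K⁴.
P = 0.51·5.67×10⁻⁸·27.15·1.146×10⁹.

P ≈ 900 W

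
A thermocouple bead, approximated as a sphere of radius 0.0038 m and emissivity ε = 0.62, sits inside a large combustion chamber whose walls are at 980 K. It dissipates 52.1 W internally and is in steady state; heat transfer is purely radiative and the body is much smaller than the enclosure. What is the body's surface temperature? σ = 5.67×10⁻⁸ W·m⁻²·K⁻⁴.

T ≈ 1740 K

For a small grey body in a large enclosure, net radiated power = εσA(T⁴ − T_w⁴).
Steady state: P = εσA(T⁴ − T_w⁴) with A = 4πr² = 1.815×10⁻⁴ m².
T⁴ = P/(εσA) + T_w⁴ = 52.1/(0.62·5.67×10⁻⁸·1.815×10⁻⁴) + (980)⁴
    = 8.167×10¹² + 9.224×10¹¹ = 9.090×10¹² K⁴.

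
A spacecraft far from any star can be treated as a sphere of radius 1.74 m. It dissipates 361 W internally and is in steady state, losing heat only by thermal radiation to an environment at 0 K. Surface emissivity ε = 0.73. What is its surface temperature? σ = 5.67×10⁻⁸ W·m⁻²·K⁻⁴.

T ≈ 123 K

Steady state: internal power = radiated power, P = εσA T⁴.
Radiating area A = 4πr² = 38.05 m².
T⁴ = P/(εσA) = 361/(0.73·5.67×10⁻⁸·38.05) = 2.292×10⁸ K⁴.
T = (2.292×10⁸)^(1/4).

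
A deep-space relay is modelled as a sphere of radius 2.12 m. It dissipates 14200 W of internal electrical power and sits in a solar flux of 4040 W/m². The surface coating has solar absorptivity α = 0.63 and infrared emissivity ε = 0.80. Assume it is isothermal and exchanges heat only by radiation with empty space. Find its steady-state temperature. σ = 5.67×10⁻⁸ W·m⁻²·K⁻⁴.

At steady state, absorbed solar power + internal power = radiated power.
Absorbed: α·S·A_cross = 0.63·4040·14.12 = 35940 W (cross-section πr²).
Total input = 35940 + 14200 = 50140 W.
Radiated: εσ·A_surf·T⁴ with A_surf = 4πr² = 56.48 m².
T⁴ = 50140/(0.80·5.67×10⁻⁸·56.48) = 1.957×10¹⁰ K⁴.

T ≈ 374 K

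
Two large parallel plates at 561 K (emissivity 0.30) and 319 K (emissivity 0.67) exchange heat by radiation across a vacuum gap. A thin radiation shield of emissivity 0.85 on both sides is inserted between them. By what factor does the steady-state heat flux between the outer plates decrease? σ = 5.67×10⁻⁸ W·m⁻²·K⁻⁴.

Without shield: q₀ = σΔ(T⁴)/(1/ε₁+1/ε₂−1) with denominator 3.826.
With shield the two gaps are in series; the resistances add: (1/ε₁+1/ε_s−1)+(1/ε_s+1/ε₂−1) = 3.510+1.669 = 5.179.
Heat-flux ratio q₀/q = 5.179/3.826.

factor ≈ 1.35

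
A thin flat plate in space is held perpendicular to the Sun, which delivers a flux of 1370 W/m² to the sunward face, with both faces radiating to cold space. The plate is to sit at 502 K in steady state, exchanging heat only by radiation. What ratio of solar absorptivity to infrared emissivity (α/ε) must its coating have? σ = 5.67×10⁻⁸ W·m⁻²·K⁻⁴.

α/ε ≈ 5.26

Balance: αS·A = εσ·2A·T⁴ ⇒ α/ε = 2σT⁴/S.
α/ε = 2·5.67×10⁻⁸·(502)⁴/1370 = 2·5.67×10⁻⁸·6.351×10¹⁰/1370.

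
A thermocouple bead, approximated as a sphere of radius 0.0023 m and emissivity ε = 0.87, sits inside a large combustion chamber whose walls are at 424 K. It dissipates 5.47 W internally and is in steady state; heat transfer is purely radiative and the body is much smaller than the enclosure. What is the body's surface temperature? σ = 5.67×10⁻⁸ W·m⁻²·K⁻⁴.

For a small grey body in a large enclosure, net radiated power = εσA(T⁴ − T_w⁴).
Steady state: P = εσA(T⁴ − T_w⁴) with A = 4πr² = 6.648×10⁻⁵ m².
T⁴ = P/(εσA) + T_w⁴ = 5.47/(0.87·5.67×10⁻⁸·6.648×10⁻⁵) + (424)⁴
    = 1.668×10¹² + 3.232×10¹⁰ = 1.700×10¹² K⁴.

T ≈ 1140 K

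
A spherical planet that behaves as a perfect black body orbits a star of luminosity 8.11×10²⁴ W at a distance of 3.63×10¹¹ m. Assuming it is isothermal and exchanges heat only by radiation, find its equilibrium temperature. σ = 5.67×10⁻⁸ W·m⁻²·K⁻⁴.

T ≈ 68.2 K

First find the stellar flux at distance d: S = L/(4πd²) = 8.11×10²⁴/(4π·(3.63×10¹¹)²) = 4.898 W/m².
For an isothermal sphere, absorbed (1−a)S·πr² = emitted σ·4πr²·T⁴, so T⁴ = (1−a)S/(4σ).
T⁴ = 1.00·4.898/(4·5.67×10⁻⁸) = 2.160×10⁷ K⁴.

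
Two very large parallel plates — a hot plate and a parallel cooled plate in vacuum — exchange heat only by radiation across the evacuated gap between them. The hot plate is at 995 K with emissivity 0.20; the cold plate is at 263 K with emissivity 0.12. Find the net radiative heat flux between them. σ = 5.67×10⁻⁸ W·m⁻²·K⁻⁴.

q ≈ 4480 W/m²

For two infinite grey parallel plates, q = σ(T₁⁴ − T₂⁴)/(1/ε₁ + 1/ε₂ − 1).
T₁⁴ − T₂⁴ = 9.801×10¹¹ − 4.784×10⁹ = 9.754×10¹¹ K⁴.
1/ε₁ + 1/ε₂ − 1 = 5.000 + 8.333 − 1 = 12.33.
q = 5.67×10⁻⁸ × 9.754×10¹¹ / 12.33.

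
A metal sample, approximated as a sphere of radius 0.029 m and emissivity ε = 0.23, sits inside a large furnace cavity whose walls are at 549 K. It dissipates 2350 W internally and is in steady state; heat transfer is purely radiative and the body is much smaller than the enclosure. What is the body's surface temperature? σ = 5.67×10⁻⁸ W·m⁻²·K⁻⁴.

For a small grey body in a large enclosure, net radiated power = εσA(T⁴ − T_w⁴).
Steady state: P = εσA(T⁴ − T_w⁴) with A = 4πr² = 0.01057 m².
T⁴ = P/(εσA) + T_w⁴ = 2350/(0.23·5.67×10⁻⁸·0.01057) + (549)⁴
    = 1.705×10¹³ + 9.084×10¹⁰ = 1.714×10¹³ K⁴.

T ≈ 2030 K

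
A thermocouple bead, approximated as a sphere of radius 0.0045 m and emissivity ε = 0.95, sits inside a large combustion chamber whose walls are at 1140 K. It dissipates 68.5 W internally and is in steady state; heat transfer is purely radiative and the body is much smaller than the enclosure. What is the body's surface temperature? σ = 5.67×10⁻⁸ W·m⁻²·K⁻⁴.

T ≈ 1610 K

For a small grey body in a large enclosure, net radiated power = εσA(T⁴ − T_w⁴).
Steady state: P = εσA(T⁴ − T_w⁴) with A = 4πr² = 2.545×10⁻⁴ m².
T⁴ = P/(εσA) + T_w⁴ = 68.5/(0.95·5.67×10⁻⁸·2.545×10⁻⁴) + (1140)⁴
    = 4.997×10¹² + 1.689×10¹² = 6.686×10¹² K⁴.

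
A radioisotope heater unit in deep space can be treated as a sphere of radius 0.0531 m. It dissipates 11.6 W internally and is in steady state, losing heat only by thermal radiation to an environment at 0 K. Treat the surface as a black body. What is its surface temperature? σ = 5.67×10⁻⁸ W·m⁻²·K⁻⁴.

T ≈ 276 K

Steady state: internal power = radiated power, P = εσA T⁴.
Radiating area A = 4πr² = 0.03543 m².
T⁴ = P/(εσA) = 11.6/(1.0·5.67×10⁻⁸·0.03543) = 5.774×10⁹ K⁴.
T = (5.774×10⁹)^(1/4).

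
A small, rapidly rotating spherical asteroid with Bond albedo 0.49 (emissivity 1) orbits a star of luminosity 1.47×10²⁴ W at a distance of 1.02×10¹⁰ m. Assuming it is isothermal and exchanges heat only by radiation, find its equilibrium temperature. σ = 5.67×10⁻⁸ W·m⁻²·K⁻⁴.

First find the stellar flux at distance d: S = L/(4πd²) = 1.47×10²⁴/(4π·(1.02×10¹⁰)²) = 1124 W/m².
For an isothermal sphere, absorbed (1−a)S·πr² = emitted σ·4πr²·T⁴, so T⁴ = (1−a)S/(4σ).
T⁴ = 0.510·1124/(4·5.67×10⁻⁸) = 2.528×10⁹ K⁴.

T ≈ 224 K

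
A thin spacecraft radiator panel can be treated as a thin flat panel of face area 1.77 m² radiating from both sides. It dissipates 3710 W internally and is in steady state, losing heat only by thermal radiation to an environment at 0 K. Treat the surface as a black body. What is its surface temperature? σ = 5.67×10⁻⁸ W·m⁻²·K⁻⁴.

T ≈ 369 K

Steady state: internal power = radiated power, P = εσA T⁴.
Radiating area A = 2·1.77 = 3.540 m².
T⁴ = P/(εσA) = 3710/(1.0·5.67×10⁻⁸·3.540) = 1.848×10¹⁰ K⁴.
T = (1.848×10¹⁰)^(1/4).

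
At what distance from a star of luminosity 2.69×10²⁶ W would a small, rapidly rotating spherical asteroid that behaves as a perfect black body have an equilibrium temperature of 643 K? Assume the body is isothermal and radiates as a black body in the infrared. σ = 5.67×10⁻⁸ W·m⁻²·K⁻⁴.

d ≈ 2.35×10¹⁰ m

For an isothermal black-emitting sphere, (1−a)S·πr² = σ·4πr²·T⁴ ⇒ S = 4σT⁴/(1−a).
S = 4·5.67×10⁻⁸·(643)⁴/1.00 = 38770 W/m².
Flux falls as S = L/(4πd²), so d = √(L/(4πS)) = √(2.69×10²⁶/(4π·38770)).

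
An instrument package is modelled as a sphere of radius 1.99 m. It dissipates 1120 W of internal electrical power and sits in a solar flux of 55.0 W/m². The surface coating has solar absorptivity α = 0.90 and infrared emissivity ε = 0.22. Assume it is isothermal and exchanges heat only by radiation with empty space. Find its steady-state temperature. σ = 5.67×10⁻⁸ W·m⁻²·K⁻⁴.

T ≈ 230 K

At steady state, absorbed solar power + internal power = radiated power.
Absorbed: α·S·A_cross = 0.90·55.0·12.44 = 615.8 W (cross-section πr²).
Total input = 615.8 + 1120 = 1736 W.
Radiated: εσ·A_surf·T⁴ with A_surf = 4πr² = 49.76 m².
T⁴ = 1736/(0.22·5.67×10⁻⁸·49.76) = 2.796×10⁹ K⁴.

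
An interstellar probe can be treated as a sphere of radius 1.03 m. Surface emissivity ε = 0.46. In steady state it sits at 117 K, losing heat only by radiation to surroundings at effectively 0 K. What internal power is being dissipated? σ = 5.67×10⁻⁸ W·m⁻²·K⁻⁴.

P ≈ 65.2 W

Steady state: P = εσA T⁴.
A = 4πr² = 13.33 m²; T⁴ = (117)⁴ = 1.874×10⁸ K⁴.
P = 0.46 × 5.67×10⁻⁸ × 13.33 × 1.874×10⁸.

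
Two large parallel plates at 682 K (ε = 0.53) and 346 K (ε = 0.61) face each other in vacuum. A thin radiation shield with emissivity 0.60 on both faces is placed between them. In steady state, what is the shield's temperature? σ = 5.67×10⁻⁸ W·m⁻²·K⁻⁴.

T_s ≈ 576 K

In steady state the net flux on the hot side equals that on the cold side.
σ(T₁⁴−T_s⁴)/D₁ = σ(T_s⁴−T₂⁴)/D₂, with D₁ = 1/ε₁+1/ε_s−1 = 2.553, D₂ = 1/ε_s+1/ε₂−1 = 2.306.
Solve for T_s⁴: T_s⁴ = (D₂·T₁⁴ + D₁·T₂⁴)/(D₁+D₂) = 1.102×10¹¹ K⁴.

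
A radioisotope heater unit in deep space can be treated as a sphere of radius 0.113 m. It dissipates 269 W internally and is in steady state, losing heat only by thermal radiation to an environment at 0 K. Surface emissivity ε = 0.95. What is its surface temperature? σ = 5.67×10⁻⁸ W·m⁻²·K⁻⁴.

Steady state: internal power = radiated power, P = εσA T⁴.
Radiating area A = 4πr² = 0.1605 m².
T⁴ = P/(εσA) = 269/(0.95·5.67×10⁻⁸·0.1605) = 3.112×10¹⁰ K⁴.
T = (3.112×10¹⁰)^(1/4).

T ≈ 420 K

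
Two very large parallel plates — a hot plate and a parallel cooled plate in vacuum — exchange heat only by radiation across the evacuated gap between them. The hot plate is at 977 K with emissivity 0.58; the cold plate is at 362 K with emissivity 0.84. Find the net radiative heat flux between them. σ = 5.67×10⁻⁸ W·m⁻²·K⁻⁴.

q ≈ 26500 W/m²

For two infinite grey parallel plates, q = σ(T₁⁴ − T₂⁴)/(1/ε₁ + 1/ε₂ − 1).
T₁⁴ − T₂⁴ = 9.111×10¹¹ − 1.717×10¹⁰ = 8.940×10¹¹ K⁴.
1/ε₁ + 1/ε₂ − 1 = 1.724 + 1.190 − 1 = 1.915.
q = 5.67×10⁻⁸ × 8.940×10¹¹ / 1.915.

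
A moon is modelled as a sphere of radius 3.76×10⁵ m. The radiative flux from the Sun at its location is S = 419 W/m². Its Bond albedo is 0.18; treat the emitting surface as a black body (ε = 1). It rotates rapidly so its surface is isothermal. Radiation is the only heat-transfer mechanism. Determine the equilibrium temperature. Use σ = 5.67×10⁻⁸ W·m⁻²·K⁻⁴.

At equilibrium, absorbed power = emitted power.
Absorbing cross-section = πr² = 4.441×10¹¹ m²; emitting surface = 4πr² = 1.777×10¹² m² (ratio 4).
(1−a)S·A_cross = εσ·A_surf·T⁴  ⇒  T⁴ = (1−a)S/(4σ).
T⁴ = 0.820·419/(4·5.67×10⁻⁸) = 1.515×10⁹ K⁴.
T = (1.515×10⁹)^(1/4).

T ≈ 197 K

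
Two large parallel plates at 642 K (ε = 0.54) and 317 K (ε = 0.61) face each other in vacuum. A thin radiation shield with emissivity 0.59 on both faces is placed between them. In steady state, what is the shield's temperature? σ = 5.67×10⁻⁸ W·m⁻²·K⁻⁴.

T_s ≈ 542 K

In steady state the net flux on the hot side equals that on the cold side.
σ(T₁⁴−T_s⁴)/D₁ = σ(T_s⁴−T₂⁴)/D₂, with D₁ = 1/ε₁+1/ε_s−1 = 2.547, D₂ = 1/ε_s+1/ε₂−1 = 2.334.
Solve for T_s⁴: T_s⁴ = (D₂·T₁⁴ + D₁·T₂⁴)/(D₁+D₂) = 8.651×10¹⁰ K⁴.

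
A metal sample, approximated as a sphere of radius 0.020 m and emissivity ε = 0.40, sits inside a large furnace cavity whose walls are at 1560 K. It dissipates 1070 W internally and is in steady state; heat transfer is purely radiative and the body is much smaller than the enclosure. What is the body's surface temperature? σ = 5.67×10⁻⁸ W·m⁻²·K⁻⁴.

T ≈ 1980 K

For a small grey body in a large enclosure, net radiated power = εσA(T⁴ − T_w⁴).
Steady state: P = εσA(T⁴ − T_w⁴) with A = 4πr² = 0.005027 m².
T⁴ = P/(εσA) + T_w⁴ = 1070/(0.40·5.67×10⁻⁸·0.005027) + (1560)⁴
    = 9.386×10¹² + 5.922×10¹² = 1.531×10¹³ K⁴.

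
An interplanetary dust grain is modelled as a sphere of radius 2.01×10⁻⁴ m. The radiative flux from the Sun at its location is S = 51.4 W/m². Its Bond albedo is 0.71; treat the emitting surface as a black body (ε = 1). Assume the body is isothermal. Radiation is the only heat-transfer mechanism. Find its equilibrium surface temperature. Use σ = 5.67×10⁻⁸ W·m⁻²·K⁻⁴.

T ≈ 90.0 K

At equilibrium, absorbed power = emitted power.
Absorbing cross-section = πr² = 1.269×10⁻⁷ m²; emitting surface = 4πr² = 5.077×10⁻⁷ m² (ratio 4).
(1−a)S·A_cross = εσ·A_surf·T⁴  ⇒  T⁴ = (1−a)S/(4σ).
T⁴ = 0.290·51.4/(4·5.67×10⁻⁸) = 6.572×10⁷ K⁴.
T = (6.572×10⁷)^(1/4).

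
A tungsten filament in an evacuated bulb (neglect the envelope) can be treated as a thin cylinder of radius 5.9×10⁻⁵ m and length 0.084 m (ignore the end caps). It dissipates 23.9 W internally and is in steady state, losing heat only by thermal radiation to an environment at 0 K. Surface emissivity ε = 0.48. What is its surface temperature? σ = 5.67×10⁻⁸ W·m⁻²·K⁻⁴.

Steady state: internal power = radiated power, P = εσA T⁴.
Radiating area A = 2πrL = 3.114×10⁻⁵ m².
T⁴ = P/(εσA) = 23.9/(0.48·5.67×10⁻⁸·3.114×10⁻⁵) = 2.820×10¹³ K⁴.
T = (2.820×10¹³)^(1/4).

T ≈ 2300 K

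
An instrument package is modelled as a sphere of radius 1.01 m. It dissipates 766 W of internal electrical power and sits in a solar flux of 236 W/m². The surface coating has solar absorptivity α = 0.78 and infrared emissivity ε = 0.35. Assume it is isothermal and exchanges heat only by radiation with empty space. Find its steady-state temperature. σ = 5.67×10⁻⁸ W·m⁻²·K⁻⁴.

At steady state, absorbed solar power + internal power = radiated power.
Absorbed: α·S·A_cross = 0.78·236·3.205 = 589.9 W (cross-section πr²).
Total input = 589.9 + 766 = 1356 W.
Radiated: εσ·A_surf·T⁴ with A_surf = 4πr² = 12.82 m².
T⁴ = 1356/(0.35·5.67×10⁻⁸·12.82) = 5.330×10⁹ K⁴.

T ≈ 270 K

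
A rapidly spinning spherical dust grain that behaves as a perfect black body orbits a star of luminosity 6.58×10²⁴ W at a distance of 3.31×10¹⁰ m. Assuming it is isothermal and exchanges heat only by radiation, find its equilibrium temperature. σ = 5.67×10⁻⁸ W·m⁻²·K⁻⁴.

First find the stellar flux at distance d: S = L/(4πd²) = 6.58×10²⁴/(4π·(3.31×10¹⁰)²) = 477.9 W/m².
For an isothermal sphere, absorbed (1−a)S·πr² = emitted σ·4πr²·T⁴, so T⁴ = (1−a)S/(4σ).
T⁴ = 1.00·477.9/(4·5.67×10⁻⁸) = 2.107×10⁹ K⁴.

T ≈ 214 K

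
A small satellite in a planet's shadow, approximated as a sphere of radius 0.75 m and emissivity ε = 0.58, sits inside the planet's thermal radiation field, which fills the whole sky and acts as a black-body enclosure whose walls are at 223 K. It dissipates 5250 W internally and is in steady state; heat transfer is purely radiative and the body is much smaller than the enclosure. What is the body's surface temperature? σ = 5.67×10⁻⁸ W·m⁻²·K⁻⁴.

T ≈ 398 K

For a small grey body in a large enclosure, net radiated power = εσA(T⁴ − T_w⁴).
Steady state: P = εσA(T⁴ − T_w⁴) with A = 4πr² = 7.069 m².
T⁴ = P/(εσA) + T_w⁴ = 5250/(0.58·5.67×10⁻⁸·7.069) + (223)⁴
    = 2.258×10¹⁰ + 2.473×10⁹ = 2.506×10¹⁰ K⁴.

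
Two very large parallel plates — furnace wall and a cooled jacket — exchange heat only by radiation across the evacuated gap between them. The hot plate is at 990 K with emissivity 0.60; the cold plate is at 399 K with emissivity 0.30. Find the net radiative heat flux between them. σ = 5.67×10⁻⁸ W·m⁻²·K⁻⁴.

q ≈ 13300 W/m²

For two infinite grey parallel plates, q = σ(T₁⁴ − T₂⁴)/(1/ε₁ + 1/ε₂ − 1).
T₁⁴ − T₂⁴ = 9.606×10¹¹ − 2.534×10¹⁰ = 9.353×10¹¹ K⁴.
1/ε₁ + 1/ε₂ − 1 = 1.667 + 3.333 − 1 = 4.000.
q = 5.67×10⁻⁸ × 9.353×10¹¹ / 4.000.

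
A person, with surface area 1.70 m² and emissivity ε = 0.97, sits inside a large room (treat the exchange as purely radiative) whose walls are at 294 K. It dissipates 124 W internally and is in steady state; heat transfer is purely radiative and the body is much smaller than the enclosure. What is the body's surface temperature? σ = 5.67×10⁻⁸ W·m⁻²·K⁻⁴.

T ≈ 306 K

For a small grey body in a large enclosure, net radiated power = εσA(T⁴ − T_w⁴).
Steady state: P = εσA(T⁴ − T_w⁴) with A = 1.70 m².
T⁴ = P/(εσA) + T_w⁴ = 124/(0.97·5.67×10⁻⁸·1.700) + (294)⁴
    = 1.326×10⁹ + 7.471×10⁹ = 8.797×10⁹ K⁴.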